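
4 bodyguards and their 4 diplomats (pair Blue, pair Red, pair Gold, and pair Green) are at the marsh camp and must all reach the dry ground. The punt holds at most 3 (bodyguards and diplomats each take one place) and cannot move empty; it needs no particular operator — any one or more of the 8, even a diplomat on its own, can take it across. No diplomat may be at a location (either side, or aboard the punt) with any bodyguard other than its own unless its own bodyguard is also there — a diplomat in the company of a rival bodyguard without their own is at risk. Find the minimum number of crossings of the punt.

Counting alone: each trip to the dry ground takes at most 3 across and each return brings at least 1 back, so after t trips out (and t−1 returns) at most 3t − (t−1) of the 8 are across; that first reaches 8 at t = 4, so at least 7 crossings are needed.
The safety rule pushes this higher. Following every safe sequence of crossings, the most of the 8 that can be at the dry ground as the punt arrives there on crossing 7 is 7 — never all 8.
So no plan with fewer than 9 crossings exists, and this one achieves 9:
1. bodyguard Blue and diplomat Blue cross → the dry ground.
2. bodyguard Blue crosses ← the marsh camp.
3. bodyguard Blue, bodyguard Red, and diplomat Red cross → the dry ground.
4. bodyguard Blue and diplomat Blue cross ← the marsh camp.
5. bodyguard Blue, bodyguard Gold, and bodyguard Green cross → the dry ground.
6. diplomat Red crosses ← the marsh camp.
7. diplomat Blue and diplomat Red cross → the dry ground.
8. diplomat Blue crosses ← the marsh camp.
9. diplomat Blue, diplomat Gold, and diplomat Green cross → the dry ground.

9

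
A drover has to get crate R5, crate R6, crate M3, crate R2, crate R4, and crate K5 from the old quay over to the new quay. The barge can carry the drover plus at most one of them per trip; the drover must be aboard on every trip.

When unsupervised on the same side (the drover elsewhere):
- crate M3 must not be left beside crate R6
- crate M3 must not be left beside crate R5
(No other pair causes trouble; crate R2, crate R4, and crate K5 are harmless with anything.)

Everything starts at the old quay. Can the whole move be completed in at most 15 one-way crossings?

Yes — this plan uses 13 crossings (≤ 15):
1. Drover goes to the new quay with crate M3.
2. Drover goes back to the old quay alone.
3. Drover goes to the new quay with crate R5.
4. Drover goes back to the old quay with crate M3.
5. Drover goes to the new quay with crate R6.
6. Drover goes back to the old quay alone.
7. Drover goes to the new quay with crate R2.
8. Drover goes back to the old quay alone.
9. Drover goes to the new quay with crate R4.
10. Drover goes back to the old quay alone.
11. Drover goes to the new quay with crate K5.
12. Drover goes back to the old quay alone.
13. Drover goes to the new quay with crate M3.

Yes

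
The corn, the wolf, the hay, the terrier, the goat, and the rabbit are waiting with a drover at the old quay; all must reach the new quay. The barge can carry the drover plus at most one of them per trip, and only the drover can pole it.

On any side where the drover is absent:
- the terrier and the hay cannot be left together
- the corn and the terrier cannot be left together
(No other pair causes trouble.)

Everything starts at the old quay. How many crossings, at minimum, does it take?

13

Counting alone: the drover can take at most 1 across per trip to the new quay, so moving all 6 needs at least 6 loaded trips out, with a return between consecutive ones — at least 11 crossings.
The safety rule pushes this higher. Following every safe sequence of crossings, the most of the 6 that can be at the new quay as the barge arrives there on crossing 11 is 5 — never all 6.
So no plan with fewer than 13 crossings exists, and this one achieves 13:
1. Drover goes to the new quay with the terrier.  [the old quay: the corn, the goat, the hay, the rabbit, the wolf | the new quay: the terrier]
2. Drover goes back to the old quay alone.  [the old quay: the corn, the goat, the hay, the rabbit, the wolf | the new quay: the terrier]
3. Drover goes to the new quay with the corn.  [the old quay: the goat, the hay, the rabbit, the wolf | the new quay: the corn, the terrier]
4. Drover goes back to the old quay with the terrier.  [the old quay: the goat, the hay, the rabbit, the terrier, the wolf | the new quay: the corn]
5. Drover goes to the new quay with the hay.  [the old quay: the goat, the rabbit, the terrier, the wolf | the new quay: the corn, the hay]
6. Drover goes back to the old quay alone.  [the old quay: the goat, the rabbit, the terrier, the wolf | the new quay: the corn, the hay]
7. Drover goes to the new quay with the wolf.  [the old quay: the goat, the rabbit, the terrier | the new quay: the corn, the hay, the wolf]
8. Drover goes back to the old quay alone.  [the old quay: the goat, the rabbit, the terrier | the new quay: the corn, the hay, the wolf]
9. Drover goes to the new quay with the goat.  [the old quay: the rabbit, the terrier | the new quay: the corn, the goat, the hay, the wolf]
10. Drover goes back to the old quay alone.  [the old quay: the rabbit, the terrier | the new quay: the corn, the goat, the hay, the wolf]
11. Drover goes to the new quay with the rabbit.  [the old quay: the terrier | the new quay: the corn, the goat, the hay, the rabbit, the wolf]
12. Drover goes back to the old quay alone.  [the old quay: the terrier | the new quay: the corn, the goat, the hay, the rabbit, the wolf]
13. Drover goes to the new quay with the terrier.  [the old quay: — | the new quay: the corn, the goat, the hay, the rabbit, the terrier, the wolf]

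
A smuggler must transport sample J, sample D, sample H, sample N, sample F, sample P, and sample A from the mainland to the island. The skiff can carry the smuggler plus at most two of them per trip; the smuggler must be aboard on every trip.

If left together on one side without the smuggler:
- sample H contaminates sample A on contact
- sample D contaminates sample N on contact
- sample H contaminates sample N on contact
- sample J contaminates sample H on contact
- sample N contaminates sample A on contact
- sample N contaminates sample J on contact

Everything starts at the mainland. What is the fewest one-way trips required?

11

Counting alone: the smuggler can take at most 2 across per trip to the island, so moving all 7 needs at least 4 loaded trips out, with a return between consecutive ones — at least 7 crossings.
The safety rule pushes this higher. Following every safe sequence of crossings, the most of the 7 that can be at the island as the skiff arrives there on crossings 7, 9 is 5, 6 respectively — never all 7.
So no plan with fewer than 11 crossings exists, and this one achieves 11:
1. Smuggler goes to the island with sample H and sample N.  [the mainland: sample A, sample D, sample F, sample J, sample P | the island: sample H, sample N]
2. Smuggler goes back to the mainland with sample H.  [the mainland: sample A, sample D, sample F, sample H, sample J, sample P | the island: sample N]
3. Smuggler goes to the island with sample A and sample J.  [the mainland: sample D, sample F, sample H, sample P | the island: sample A, sample J, sample N]
4. Smuggler goes back to the mainland with sample N.  [the mainland: sample D, sample F, sample H, sample N, sample P | the island: sample A, sample J]
5. Smuggler goes to the island with sample D and sample H.  [the mainland: sample F, sample N, sample P | the island: sample A, sample D, sample H, sample J]
6. Smuggler goes back to the mainland with sample H.  [the mainland: sample F, sample H, sample N, sample P | the island: sample A, sample D, sample J]
7. Smuggler goes to the island with sample F and sample H.  [the mainland: sample N, sample P | the island: sample A, sample D, sample F, sample H, sample J]
8. Smuggler goes back to the mainland with sample H.  [the mainland: sample H, sample N, sample P | the island: sample A, sample D, sample F, sample J]
9. Smuggler goes to the island with sample H and sample P.  [the mainland: sample N | the island: sample A, sample D, sample F, sample H, sample J, sample P]
10. Smuggler goes back to the mainland with sample H.  [the mainland: sample H, sample N | the island: sample A, sample D, sample F, sample J, sample P]
11. Smuggler goes to the island with sample H and sample N.  [the mainland: — | the island: sample A, sample D, sample F, sample H, sample J, sample N, sample P]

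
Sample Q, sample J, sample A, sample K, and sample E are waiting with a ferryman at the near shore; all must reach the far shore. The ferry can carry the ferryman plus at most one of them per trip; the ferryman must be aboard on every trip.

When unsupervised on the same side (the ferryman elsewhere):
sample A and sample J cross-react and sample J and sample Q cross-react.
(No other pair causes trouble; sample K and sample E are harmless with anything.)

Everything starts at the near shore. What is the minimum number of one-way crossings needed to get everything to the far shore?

Counting alone: the ferryman can take at most 1 across per trip to the far shore, so moving all 5 needs at least 5 loaded trips out, with a return between consecutive ones — at least 9 crossings.
The safety rule pushes this higher. Following every safe sequence of crossings, the most of the 5 that can be at the far shore as the ferry arrives there on crossing 9 is 4 — never all 5.
So no plan with fewer than 11 crossings exists, and this one achieves 11:
1. Ferryman goes to the far shore with sample J.
2. Ferryman goes back to the near shore alone.
3. Ferryman goes to the far shore with sample Q.
4. Ferryman goes back to the near shore with sample J.
5. Ferryman goes to the far shore with sample A.
6. Ferryman goes back to the near shore alone.
7. Ferryman goes to the far shore with sample K.
8. Ferryman goes back to the near shore alone.
9. Ferryman goes to the far shore with sample E.
10. Ferryman goes back to the near shore alone.
11. Ferryman goes to the far shore with sample J.

11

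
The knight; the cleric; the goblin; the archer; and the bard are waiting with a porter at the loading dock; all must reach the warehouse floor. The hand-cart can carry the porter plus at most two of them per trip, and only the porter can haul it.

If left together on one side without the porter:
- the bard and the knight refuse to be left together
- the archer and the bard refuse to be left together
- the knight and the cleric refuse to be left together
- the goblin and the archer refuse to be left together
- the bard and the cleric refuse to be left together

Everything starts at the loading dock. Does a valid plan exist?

Whatever the first load, the items left behind include a forbidden pair without the porter. No opening move is safe, so no plan exists.

No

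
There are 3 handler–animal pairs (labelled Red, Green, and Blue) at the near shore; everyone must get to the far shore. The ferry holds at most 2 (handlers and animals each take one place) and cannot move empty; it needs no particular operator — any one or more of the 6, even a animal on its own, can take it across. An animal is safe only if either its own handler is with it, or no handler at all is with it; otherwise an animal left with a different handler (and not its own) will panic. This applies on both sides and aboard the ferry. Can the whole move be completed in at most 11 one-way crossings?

Yes

Yes — this plan uses 11 crossings (≤ 11):
1. animal Red and handler Red cross → the far shore.
2. handler Red crosses ← the near shore.
3. animal Blue and animal Green cross → the far shore.
4. animal Red crosses ← the near shore.
5. handler Blue and handler Green cross → the far shore.
6. animal Green and handler Green cross ← the near shore.
7. handler Green and handler Red cross → the far shore.
8. animal Blue crosses ← the near shore.
9. animal Green and animal Red cross → the far shore.
10. handler Blue crosses ← the near shore.
11. animal Blue and handler Blue cross → the far shore.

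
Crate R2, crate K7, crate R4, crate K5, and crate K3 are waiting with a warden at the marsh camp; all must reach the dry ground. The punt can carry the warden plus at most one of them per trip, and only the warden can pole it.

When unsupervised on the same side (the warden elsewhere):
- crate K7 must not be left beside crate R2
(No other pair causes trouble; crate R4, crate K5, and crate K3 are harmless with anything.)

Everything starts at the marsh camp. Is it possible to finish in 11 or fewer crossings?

Yes — this plan uses 9 crossings (≤ 11):
1. Warden goes to the dry ground with crate R2.
2. Warden goes back to the marsh camp alone.
3. Warden goes to the dry ground with crate R4.
4. Warden goes back to the marsh camp alone.
5. Warden goes to the dry ground with crate K5.
6. Warden goes back to the marsh camp alone.
7. Warden goes to the dry ground with crate K3.
8. Warden goes back to the marsh camp alone.
9. Warden goes to the dry ground with crate K7.

Yes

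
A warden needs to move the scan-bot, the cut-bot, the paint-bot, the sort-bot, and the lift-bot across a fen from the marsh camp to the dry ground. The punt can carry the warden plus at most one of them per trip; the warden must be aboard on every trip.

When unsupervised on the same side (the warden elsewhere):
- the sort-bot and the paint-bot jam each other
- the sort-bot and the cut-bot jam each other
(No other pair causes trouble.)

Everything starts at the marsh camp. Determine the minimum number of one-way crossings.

11

Counting alone: the warden can take at most 1 across per trip to the dry ground, so moving all 5 needs at least 5 loaded trips out, with a return between consecutive ones — at least 9 crossings.
The safety rule pushes this higher. Following every safe sequence of crossings, the most of the 5 that can be at the dry ground as the punt arrives there on crossing 9 is 4 — never all 5.
So no plan with fewer than 11 crossings exists, and this one achieves 11:
1. Warden goes to the dry ground with the sort-bot.
2. Warden goes back to the marsh camp alone.
3. Warden goes to the dry ground with the scan-bot.
4. Warden goes back to the marsh camp alone.
5. Warden goes to the dry ground with the cut-bot.
6. Warden goes back to the marsh camp with the sort-bot.
7. Warden goes to the dry ground with the paint-bot.
8. Warden goes back to the marsh camp alone.
9. Warden goes to the dry ground with the lift-bot.
10. Warden goes back to the marsh camp alone.
11. Warden goes to the dry ground with the sort-bot.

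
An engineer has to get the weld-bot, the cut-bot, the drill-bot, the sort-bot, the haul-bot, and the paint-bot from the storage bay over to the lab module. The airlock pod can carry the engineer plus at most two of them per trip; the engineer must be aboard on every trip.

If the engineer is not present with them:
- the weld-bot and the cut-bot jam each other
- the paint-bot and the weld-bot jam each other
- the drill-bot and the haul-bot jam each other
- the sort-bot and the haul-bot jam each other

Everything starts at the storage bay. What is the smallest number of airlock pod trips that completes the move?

7

Counting alone: the engineer can take at most 2 across per trip to the lab module, so moving all 6 needs at least 3 loaded trips out, with a return between consecutive ones — at least 5 crossings.
The safety rule pushes this higher. Following every safe sequence of crossings, the most of the 6 that can be at the lab module as the airlock pod arrives there on crossing 5 is 5 — never all 6.
So no plan with fewer than 7 crossings exists, and this one achieves 7:
1. Engineer goes to the lab module with the haul-bot and the weld-bot.
2. Engineer goes back to the storage bay alone.
3. Engineer goes to the lab module with the cut-bot and the drill-bot.
4. Engineer goes back to the storage bay with the haul-bot and the weld-bot.
5. Engineer goes to the lab module with the paint-bot and the sort-bot.
6. Engineer goes back to the storage bay alone.
7. Engineer goes to the lab module with the haul-bot and the weld-bot.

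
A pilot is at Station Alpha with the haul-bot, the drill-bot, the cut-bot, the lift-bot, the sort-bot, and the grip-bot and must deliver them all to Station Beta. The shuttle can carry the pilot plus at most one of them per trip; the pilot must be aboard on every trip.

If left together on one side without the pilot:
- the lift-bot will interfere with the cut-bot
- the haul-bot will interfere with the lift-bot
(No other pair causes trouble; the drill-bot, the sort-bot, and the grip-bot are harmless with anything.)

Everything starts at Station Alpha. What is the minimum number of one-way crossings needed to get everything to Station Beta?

13

Counting alone: the pilot can take at most 1 across per trip to Station Beta, so moving all 6 needs at least 6 loaded trips out, with a return between consecutive ones — at least 11 crossings.
The safety rule pushes this higher. Following every safe sequence of crossings, the most of the 6 that can be at Station Beta as the shuttle arrives there on crossing 11 is 5 — never all 6.
So no plan with fewer than 13 crossings exists, and this one achieves 13:
1. Pilot goes to Station Beta with the lift-bot.
2. Pilot goes back to Station Alpha alone.
3. Pilot goes to Station Beta with the haul-bot.
4. Pilot goes back to Station Alpha with the lift-bot.
5. Pilot goes to Station Beta with the cut-bot.
6. Pilot goes back to Station Alpha alone.
7. Pilot goes to Station Beta with the drill-bot.
8. Pilot goes back to Station Alpha alone.
9. Pilot goes to Station Beta with the sort-bot.
10. Pilot goes back to Station Alpha alone.
11. Pilot goes to Station Beta with the grip-bot.
12. Pilot goes back to Station Alpha alone.
13. Pilot goes to Station Beta with the lift-bot.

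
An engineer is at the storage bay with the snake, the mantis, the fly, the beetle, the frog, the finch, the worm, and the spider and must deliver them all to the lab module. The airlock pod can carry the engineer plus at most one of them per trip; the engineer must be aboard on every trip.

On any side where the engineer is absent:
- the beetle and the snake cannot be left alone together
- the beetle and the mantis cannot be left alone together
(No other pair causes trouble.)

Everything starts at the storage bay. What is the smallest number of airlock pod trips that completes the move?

17

Counting alone: the engineer can take at most 1 across per trip to the lab module, so moving all 8 needs at least 8 loaded trips out, with a return between consecutive ones — at least 15 crossings.
The safety rule pushes this higher. Following every safe sequence of crossings, the most of the 8 that can be at the lab module as the airlock pod arrives there on crossing 15 is 7 — never all 8.
So no plan with fewer than 17 crossings exists, and this one achieves 17:
1. Engineer goes to the lab module with the beetle.
2. Engineer goes back to the storage bay alone.
3. Engineer goes to the lab module with the snake.
4. Engineer goes back to the storage bay with the beetle.
5. Engineer goes to the lab module with the mantis.
6. Engineer goes back to the storage bay alone.
7. Engineer goes to the lab module with the fly.
8. Engineer goes back to the storage bay alone.
9. Engineer goes to the lab module with the frog.
10. Engineer goes back to the storage bay alone.
11. Engineer goes to the lab module with the finch.
12. Engineer goes back to the storage bay alone.
13. Engineer goes to the lab module with the worm.
14. Engineer goes back to the storage bay alone.
15. Engineer goes to the lab module with the spider.
16. Engineer goes back to the storage bay alone.
17. Engineer goes to the lab module with the beetle.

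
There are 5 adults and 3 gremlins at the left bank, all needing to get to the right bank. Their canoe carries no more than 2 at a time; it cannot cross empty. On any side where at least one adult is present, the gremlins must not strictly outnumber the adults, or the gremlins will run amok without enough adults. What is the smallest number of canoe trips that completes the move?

Counting alone: each trip to the right bank takes at most 2 across and each return brings at least 1 back, so after t trips out (and t−1 returns) at most 2t − (t−1) of the 8 are across; that first reaches 8 at t = 7, so at least 13 crossings are needed.
The plan below uses exactly 13 crossings, so it is optimal:
1. 2 gremlins → the right bank.  (the left bank: 5A 1G; the right bank: 0A 2G)
2. 1 gremlin ← the left bank.  (the left bank: 5A 2G; the right bank: 0A 1G)
3. 2 gremlins → the right bank.  (the left bank: 5A 0G; the right bank: 0A 3G)
4. 1 gremlin ← the left bank.  (the left bank: 5A 1G; the right bank: 0A 2G)
5. 2 adults → the right bank.  (the left bank: 3A 1G; the right bank: 2A 2G)
6. 1 gremlin ← the left bank.  (the left bank: 3A 2G; the right bank: 2A 1G)
7. 1 adult and 1 gremlin → the right bank.  (the left bank: 2A 1G; the right bank: 3A 2G)
8. 1 gremlin ← the left bank.  (the left bank: 2A 2G; the right bank: 3A 1G)
9. 2 gremlins → the right bank.  (the left bank: 2A 0G; the right bank: 3A 3G)
10. 1 gremlin ← the left bank.  (the left bank: 2A 1G; the right bank: 3A 2G)
11. 1 adult and 1 gremlin → the right bank.  (the left bank: 1A 0G; the right bank: 4A 3G)
12. 1 gremlin ← the left bank.  (the left bank: 1A 1G; the right bank: 4A 2G)
13. 1 adult and 1 gremlin → the right bank.  (the left bank: 0A 0G; the right bank: 5A 3G)

13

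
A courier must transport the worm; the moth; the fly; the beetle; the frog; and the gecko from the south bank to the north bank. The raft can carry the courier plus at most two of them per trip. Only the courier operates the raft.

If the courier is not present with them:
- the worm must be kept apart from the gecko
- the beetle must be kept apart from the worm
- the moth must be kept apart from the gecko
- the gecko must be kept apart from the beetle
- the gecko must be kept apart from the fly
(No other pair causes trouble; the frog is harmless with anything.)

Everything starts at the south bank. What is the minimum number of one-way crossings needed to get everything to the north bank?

Counting alone: the courier can take at most 2 across per trip to the north bank, so moving all 6 needs at least 3 loaded trips out, with a return between consecutive ones — at least 5 crossings.
The safety rule pushes this higher. Following every safe sequence of crossings, the most of the 6 that can be at the north bank as the raft arrives there on crossings 5, 7 is 4, 5 respectively — never all 6.
So no plan with fewer than 9 crossings exists, and this one achieves 9:
1. Courier goes to the north bank with the gecko and the worm.  [the south bank: the beetle, the fly, the frog, the moth | the north bank: the gecko, the worm]
2. Courier goes back to the south bank with the worm.  [the south bank: the beetle, the fly, the frog, the moth, the worm | the north bank: the gecko]
3. Courier goes to the north bank with the moth and the worm.  [the south bank: the beetle, the fly, the frog | the north bank: the gecko, the moth, the worm]
4. Courier goes back to the south bank with the gecko.  [the south bank: the beetle, the fly, the frog, the gecko | the north bank: the moth, the worm]
5. Courier goes to the north bank with the beetle and the fly.  [the south bank: the frog, the gecko | the north bank: the beetle, the fly, the moth, the worm]
6. Courier goes back to the south bank with the worm.  [the south bank: the frog, the gecko, the worm | the north bank: the beetle, the fly, the moth]
7. Courier goes to the north bank with the frog and the worm.  [the south bank: the gecko | the north bank: the beetle, the fly, the frog, the moth, the worm]
8. Courier goes back to the south bank with the worm.  [the south bank: the gecko, the worm | the north bank: the beetle, the fly, the frog, the moth]
9. Courier goes to the north bank with the gecko and the worm.  [the south bank: — | the north bank: the beetle, the fly, the frog, the gecko, the moth, the worm]

9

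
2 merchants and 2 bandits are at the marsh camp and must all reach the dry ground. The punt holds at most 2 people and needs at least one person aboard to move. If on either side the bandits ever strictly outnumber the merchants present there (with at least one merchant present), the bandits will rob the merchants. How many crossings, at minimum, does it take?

5

Counting alone: each trip to the dry ground takes at most 2 across and each return brings at least 1 back, so after t trips out (and t−1 returns) at most 2t − (t−1) of the 4 are across; that first reaches 4 at t = 3, so at least 5 crossings are needed.
The plan below uses exactly 5 crossings, so it is optimal:
1. 2 bandits → the dry ground.  (the marsh camp: 2M 0B; the dry ground: 0M 2B)
2. 1 bandit ← the marsh camp.  (the marsh camp: 2M 1B; the dry ground: 0M 1B)
3. 2 merchants → the dry ground.  (the marsh camp: 0M 1B; the dry ground: 2M 1B)
4. 1 bandit ← the marsh camp.  (the marsh camp: 0M 2B; the dry ground: 2M 0B)
5. 2 bandits → the dry ground.  (the marsh camp: 0M 0B; the dry ground: 2M 2B)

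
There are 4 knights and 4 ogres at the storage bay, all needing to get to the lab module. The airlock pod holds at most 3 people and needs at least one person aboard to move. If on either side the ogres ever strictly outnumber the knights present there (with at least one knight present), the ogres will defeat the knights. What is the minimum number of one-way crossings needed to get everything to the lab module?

9

Counting alone: each trip to the lab module takes at most 3 across and each return brings at least 1 back, so after t trips out (and t−1 returns) at most 3t − (t−1) of the 8 are across; that first reaches 8 at t = 4, so at least 7 crossings are needed.
The safety rule pushes this higher. Following every safe sequence of crossings, the most of the 8 that can be at the lab module as the airlock pod arrives there on crossing 7 is 7 — never all 8.
So no plan with fewer than 9 crossings exists, and this one achieves 9:
1. 2 ogres → the lab module.  (the storage bay: 4K 2O; the lab module: 0K 2O)
2. 1 ogre ← the storage bay.  (the storage bay: 4K 3O; the lab module: 0K 1O)
3. 3 ogres → the lab module.  (the storage bay: 4K 0O; the lab module: 0K 4O)
4. 1 ogre ← the storage bay.  (the storage bay: 4K 1O; the lab module: 0K 3O)
5. 3 knights → the lab module.  (the storage bay: 1K 1O; the lab module: 3K 3O)
6. 1 knight and 1 ogre ← the storage bay.  (the storage bay: 2K 2O; the lab module: 2K 2O)
7. 2 knights → the lab module.  (the storage bay: 0K 2O; the lab module: 4K 2O)
8. 1 ogre ← the storage bay.  (the storage bay: 0K 3O; the lab module: 4K 1O)
9. 3 ogres → the lab module.  (the storage bay: 0K 0O; the lab module: 4K 4O)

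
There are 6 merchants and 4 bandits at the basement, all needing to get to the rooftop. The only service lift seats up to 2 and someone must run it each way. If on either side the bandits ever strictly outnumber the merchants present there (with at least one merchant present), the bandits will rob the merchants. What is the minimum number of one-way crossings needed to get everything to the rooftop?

17

Counting alone: each trip to the rooftop takes at most 2 across and each return brings at least 1 back, so after t trips out (and t−1 returns) at most 2t − (t−1) of the 10 are across; that first reaches 10 at t = 9, so at least 17 crossings are needed.
The plan below uses exactly 17 crossings, so it is optimal:
1. 2 bandits → the rooftop.  (the basement: 6M 2B; the rooftop: 0M 2B)
2. 1 bandit ← the basement.  (the basement: 6M 3B; the rooftop: 0M 1B)
3. 2 bandits → the rooftop.  (the basement: 6M 1B; the rooftop: 0M 3B)
4. 1 bandit ← the basement.  (the basement: 6M 2B; the rooftop: 0M 2B)
5. 2 merchants → the rooftop.  (the basement: 4M 2B; the rooftop: 2M 2B)
6. 1 bandit ← the basement.  (the basement: 4M 3B; the rooftop: 2M 1B)
7. 1 merchant and 1 bandit → the rooftop.  (the basement: 3M 2B; the rooftop: 3M 2B)
8. 1 bandit ← the basement.  (the basement: 3M 3B; the rooftop: 3M 1B)
9. 2 bandits → the rooftop.  (the basement: 3M 1B; the rooftop: 3M 3B)
10. 1 bandit ← the basement.  (the basement: 3M 2B; the rooftop: 3M 2B)
11. 1 merchant and 1 bandit → the rooftop.  (the basement: 2M 1B; the rooftop: 4M 3B)
12. 1 bandit ← the basement.  (the basement: 2M 2B; the rooftop: 4M 2B)
13. 2 bandits → the rooftop.  (the basement: 2M 0B; the rooftop: 4M 4B)
14. 1 bandit ← the basement.  (the basement: 2M 1B; the rooftop: 4M 3B)
15. 1 merchant and 1 bandit → the rooftop.  (the basement: 1M 0B; the rooftop: 5M 4B)
16. 1 bandit ← the basement.  (the basement: 1M 1B; the rooftop: 5M 3B)
17. 1 merchant and 1 bandit → the rooftop.  (the basement: 0M 0B; the rooftop: 6M 4B)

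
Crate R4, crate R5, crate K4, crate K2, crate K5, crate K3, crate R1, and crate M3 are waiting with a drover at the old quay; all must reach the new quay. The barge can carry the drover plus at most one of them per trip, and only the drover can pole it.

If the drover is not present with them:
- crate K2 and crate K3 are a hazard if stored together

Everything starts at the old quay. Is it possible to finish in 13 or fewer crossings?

Counting alone: the drover can take at most 1 across per trip to the new quay, so moving all 8 needs at least 8 loaded trips out, with a return between consecutive ones — at least 15 crossings.
Since 13 < 15, 13 crossings cannot be enough. (The shortest complete plan in fact takes 15:)
1. Drover goes to the new quay with crate K2.  [the old quay: crate K3, crate K4, crate K5, crate M3, crate R1, crate R4, crate R5 | the new quay: crate K2]
2. Drover goes back to the old quay alone.  [the old quay: crate K3, crate K4, crate K5, crate M3, crate R1, crate R4, crate R5 | the new quay: crate K2]
3. Drover goes to the new quay with crate R4.  [the old quay: crate K3, crate K4, crate K5, crate M3, crate R1, crate R5 | the new quay: crate K2, crate R4]
4. Drover goes back to the old quay alone.  [the old quay: crate K3, crate K4, crate K5, crate M3, crate R1, crate R5 | the new quay: crate K2, crate R4]
5. Drover goes to the new quay with crate R5.  [the old quay: crate K3, crate K4, crate K5, crate M3, crate R1 | the new quay: crate K2, crate R4, crate R5]
6. Drover goes back to the old quay alone.  [the old quay: crate K3, crate K4, crate K5, crate M3, crate R1 | the new quay: crate K2, crate R4, crate R5]
7. Drover goes to the new quay with crate K4.  [the old quay: crate K3, crate K5, crate M3, crate R1 | the new quay: crate K2, crate K4, crate R4, crate R5]
8. Drover goes back to the old quay alone.  [the old quay: crate K3, crate K5, crate M3, crate R1 | the new quay: crate K2, crate K4, crate R4, crate R5]
9. Drover goes to the new quay with crate K5.  [the old quay: crate K3, crate M3, crate R1 | the new quay: crate K2, crate K4, crate K5, crate R4, crate R5]
10. Drover goes back to the old quay alone.  [the old quay: crate K3, crate M3, crate R1 | the new quay: crate K2, crate K4, crate K5, crate R4, crate R5]
11. Drover goes to the new quay with crate R1.  [the old quay: crate K3, crate M3 | the new quay: crate K2, crate K4, crate K5, crate R1, crate R4, crate R5]
12. Drover goes back to the old quay alone.  [the old quay: crate K3, crate M3 | the new quay: crate K2, crate K4, crate K5, crate R1, crate R4, crate R5]
13. Drover goes to the new quay with crate M3.  [the old quay: crate K3 | the new quay: crate K2, crate K4, crate K5, crate M3, crate R1, crate R4, crate R5]
14. Drover goes back to the old quay alone.  [the old quay: crate K3 | the new quay: crate K2, crate K4, crate K5, crate M3, crate R1, crate R4, crate R5]
15. Drover goes to the new quay with crate K3.  [the old quay: — | the new quay: crate K2, crate K3, crate K4, crate K5, crate M3, crate R1, crate R4, crate R5]

No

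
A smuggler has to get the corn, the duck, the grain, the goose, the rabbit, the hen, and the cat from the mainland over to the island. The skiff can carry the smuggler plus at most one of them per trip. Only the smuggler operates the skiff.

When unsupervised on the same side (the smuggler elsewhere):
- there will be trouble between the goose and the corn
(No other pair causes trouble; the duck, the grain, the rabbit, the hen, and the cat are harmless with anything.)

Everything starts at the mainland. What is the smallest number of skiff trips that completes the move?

13

Counting alone: the smuggler can take at most 1 across per trip to the island, so moving all 7 needs at least 7 loaded trips out, with a return between consecutive ones — at least 13 crossings.
The plan below uses exactly 13 crossings, so it is optimal:
1. Smuggler goes to the island with the corn.
2. Smuggler goes back to the mainland alone.
3. Smuggler goes to the island with the duck.
4. Smuggler goes back to the mainland alone.
5. Smuggler goes to the island with the grain.
6. Smuggler goes back to the mainland alone.
7. Smuggler goes to the island with the rabbit.
8. Smuggler goes back to the mainland alone.
9. Smuggler goes to the island with the hen.
10. Smuggler goes back to the mainland alone.
11. Smuggler goes to the island with the cat.
12. Smuggler goes back to the mainland alone.
13. Smuggler goes to the island with the goose.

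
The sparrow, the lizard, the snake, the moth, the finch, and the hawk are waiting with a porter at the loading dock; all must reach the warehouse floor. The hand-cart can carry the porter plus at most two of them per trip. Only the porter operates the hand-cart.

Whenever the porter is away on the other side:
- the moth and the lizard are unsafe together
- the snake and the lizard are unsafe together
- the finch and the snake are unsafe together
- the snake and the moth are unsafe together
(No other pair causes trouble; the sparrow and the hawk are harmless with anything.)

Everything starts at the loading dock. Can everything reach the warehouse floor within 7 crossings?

Counting alone: the porter can take at most 2 across per trip to the warehouse floor, so moving all 6 needs at least 3 loaded trips out, with a return between consecutive ones — at least 5 crossings.
The safety rule pushes this higher. Following every safe sequence of crossings, the most of the 6 that can be at the warehouse floor as the hand-cart arrives there on crossings 5, 7 is 4, 5 respectively — never all 6.
So the move cannot be finished within 7 crossings. (The shortest complete plan takes 9:)
1. Porter goes to the warehouse floor with the lizard and the snake.
2. Porter goes back to the loading dock with the lizard.
3. Porter goes to the warehouse floor with the lizard and the sparrow.
4. Porter goes back to the loading dock with the lizard.
5. Porter goes to the warehouse floor with the finch and the lizard.
6. Porter goes back to the loading dock with the snake.
7. Porter goes to the warehouse floor with the hawk and the snake.
8. Porter goes back to the loading dock with the snake.
9. Porter goes to the warehouse floor with the moth and the snake.

No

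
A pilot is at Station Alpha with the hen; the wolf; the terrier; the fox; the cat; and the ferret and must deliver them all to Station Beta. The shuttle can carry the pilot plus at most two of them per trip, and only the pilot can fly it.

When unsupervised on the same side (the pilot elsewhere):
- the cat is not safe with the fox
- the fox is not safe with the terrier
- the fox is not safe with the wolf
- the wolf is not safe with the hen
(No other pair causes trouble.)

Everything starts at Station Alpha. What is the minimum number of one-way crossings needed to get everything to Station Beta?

Counting alone: the pilot can take at most 2 across per trip to Station Beta, so moving all 6 needs at least 3 loaded trips out, with a return between consecutive ones — at least 5 crossings.
The safety rule pushes this higher. Following every safe sequence of crossings, the most of the 6 that can be at Station Beta as the shuttle arrives there on crossing 5 is 5 — never all 6.
So no plan with fewer than 7 crossings exists, and this one achieves 7:
1. Pilot goes to Station Beta with the fox and the hen.
2. Pilot goes back to Station Alpha alone.
3. Pilot goes to Station Beta with the ferret.
4. Pilot goes back to Station Alpha alone.
5. Pilot goes to Station Beta with the cat and the terrier.
6. Pilot goes back to Station Alpha with the fox.
7. Pilot goes to Station Beta with the fox and the wolf.

7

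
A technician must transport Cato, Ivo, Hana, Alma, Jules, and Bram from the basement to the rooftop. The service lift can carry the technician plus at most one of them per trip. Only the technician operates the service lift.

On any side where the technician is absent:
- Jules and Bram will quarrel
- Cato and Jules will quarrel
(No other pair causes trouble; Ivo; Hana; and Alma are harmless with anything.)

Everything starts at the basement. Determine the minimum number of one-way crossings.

13

Counting alone: the technician can take at most 1 across per trip to the rooftop, so moving all 6 needs at least 6 loaded trips out, with a return between consecutive ones — at least 11 crossings.
The safety rule pushes this higher. Following every safe sequence of crossings, the most of the 6 that can be at the rooftop as the service lift arrives there on crossing 11 is 5 — never all 6.
So no plan with fewer than 13 crossings exists, and this one achieves 13:
1. Technician goes to the rooftop with Jules.  [the basement: Alma, Bram, Cato, Hana, Ivo | the rooftop: Jules]
2. Technician goes back to the basement alone.  [the basement: Alma, Bram, Cato, Hana, Ivo | the rooftop: Jules]
3. Technician goes to the rooftop with Cato.  [the basement: Alma, Bram, Hana, Ivo | the rooftop: Cato, Jules]
4. Technician goes back to the basement with Jules.  [the basement: Alma, Bram, Hana, Ivo, Jules | the rooftop: Cato]
5. Technician goes to the rooftop with Bram.  [the basement: Alma, Hana, Ivo, Jules | the rooftop: Bram, Cato]
6. Technician goes back to the basement alone.  [the basement: Alma, Hana, Ivo, Jules | the rooftop: Bram, Cato]
7. Technician goes to the rooftop with Ivo.  [the basement: Alma, Hana, Jules | the rooftop: Bram, Cato, Ivo]
8. Technician goes back to the basement alone.  [the basement: Alma, Hana, Jules | the rooftop: Bram, Cato, Ivo]
9. Technician goes to the rooftop with Hana.  [the basement: Alma, Jules | the rooftop: Bram, Cato, Hana, Ivo]
10. Technician goes back to the basement alone.  [the basement: Alma, Jules | the rooftop: Bram, Cato, Hana, Ivo]
11. Technician goes to the rooftop with Alma.  [the basement: Jules | the rooftop: Alma, Bram, Cato, Hana, Ivo]
12. Technician goes back to the basement alone.  [the basement: Jules | the rooftop: Alma, Bram, Cato, Hana, Ivo]
13. Technician goes to the rooftop with Jules.  [the basement: — | the rooftop: Alma, Bram, Cato, Hana, Ivo, Jules]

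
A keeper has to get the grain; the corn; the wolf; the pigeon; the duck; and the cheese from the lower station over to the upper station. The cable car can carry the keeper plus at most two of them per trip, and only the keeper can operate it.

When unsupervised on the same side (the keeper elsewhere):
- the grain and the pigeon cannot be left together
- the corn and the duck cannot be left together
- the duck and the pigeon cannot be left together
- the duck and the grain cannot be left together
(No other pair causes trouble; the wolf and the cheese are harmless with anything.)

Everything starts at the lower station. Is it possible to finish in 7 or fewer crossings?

Counting alone: the keeper can take at most 2 across per trip to the upper station, so moving all 6 needs at least 3 loaded trips out, with a return between consecutive ones — at least 5 crossings.
The safety rule pushes this higher. Following every safe sequence of crossings, the most of the 6 that can be at the upper station as the cable car arrives there on crossings 5, 7 is 4, 5 respectively — never all 6.
So the move cannot be finished within 7 crossings. (The shortest complete plan takes 9:)
1. Keeper goes to the upper station with the duck and the grain.
2. Keeper goes back to the lower station with the grain.
3. Keeper goes to the upper station with the corn and the grain.
4. Keeper goes back to the lower station with the duck.
5. Keeper goes to the upper station with the pigeon and the wolf.
6. Keeper goes back to the lower station with the grain.
7. Keeper goes to the upper station with the cheese and the grain.
8. Keeper goes back to the lower station with the grain.
9. Keeper goes to the upper station with the duck and the grain.

No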